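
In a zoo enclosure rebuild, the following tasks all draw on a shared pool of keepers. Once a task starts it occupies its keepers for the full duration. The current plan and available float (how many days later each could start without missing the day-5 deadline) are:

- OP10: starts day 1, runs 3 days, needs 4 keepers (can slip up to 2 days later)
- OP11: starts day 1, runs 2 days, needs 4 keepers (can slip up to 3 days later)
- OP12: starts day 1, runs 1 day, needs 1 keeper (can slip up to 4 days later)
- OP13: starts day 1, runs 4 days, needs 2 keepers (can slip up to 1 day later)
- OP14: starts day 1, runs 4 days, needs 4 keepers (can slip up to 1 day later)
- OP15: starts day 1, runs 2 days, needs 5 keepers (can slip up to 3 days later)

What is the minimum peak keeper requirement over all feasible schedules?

Early-start (OP10@1, OP11@1, OP12@1, OP13@1, OP14@1, OP15@1) gives peak 20: d1:20  d2:19  d3:10  d4:6  d5:0.
Shift OP14→2, OP15→4.
Schedule OP10@1, OP11@1, OP12@1, OP13@1, OP14@2, OP15@4: d1:11  d2:14  d3:10  d4:11  d5:9 — peak 14.

14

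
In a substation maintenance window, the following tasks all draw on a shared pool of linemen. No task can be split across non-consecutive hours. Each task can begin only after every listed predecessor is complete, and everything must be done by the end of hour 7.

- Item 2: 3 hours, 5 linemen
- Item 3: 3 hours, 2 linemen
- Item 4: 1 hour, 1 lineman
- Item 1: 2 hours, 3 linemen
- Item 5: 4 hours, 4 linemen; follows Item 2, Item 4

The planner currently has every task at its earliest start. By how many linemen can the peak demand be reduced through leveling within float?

Early-start peak: h1:11  h2:10  h3:7  h4:4  h5:4  h6:4  h7:4 ⇒ 11.
Leveled (Item 2@1, Item 3@2, Item 4@1, Item 1@5, Item 5@4): h1:6  h2:7  h3:7  h4:6  h5:7  h6:7  h7:4 ⇒ 7.
Reduction 11 − 7 = 4.

4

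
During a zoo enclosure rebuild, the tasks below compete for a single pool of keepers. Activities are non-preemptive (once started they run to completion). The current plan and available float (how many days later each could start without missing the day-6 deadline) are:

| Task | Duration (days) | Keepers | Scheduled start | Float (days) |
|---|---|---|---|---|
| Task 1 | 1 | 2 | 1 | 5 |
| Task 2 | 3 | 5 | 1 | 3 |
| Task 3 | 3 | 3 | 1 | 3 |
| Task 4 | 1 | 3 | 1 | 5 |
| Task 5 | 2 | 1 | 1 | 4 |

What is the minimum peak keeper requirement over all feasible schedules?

6

Early-start (Task 1@1, Task 2@1, Task 3@1, Task 4@1, Task 5@1) gives peak 14: d1:14  d2:9  d3:8  d4:0  d5:0  d6:0.
Shift Task 2→4, Task 4→2, Task 5→3.
Schedule Task 1@1, Task 2@4, Task 3@1, Task 4@2, Task 5@3: d1:5  d2:6  d3:4  d4:6  d5:5  d6:5 — peak 6.
Total keeper-days = 31 over 6 days ⇒ peak ≥ ⌈31/6⌉ = 6, so 6 is optimal.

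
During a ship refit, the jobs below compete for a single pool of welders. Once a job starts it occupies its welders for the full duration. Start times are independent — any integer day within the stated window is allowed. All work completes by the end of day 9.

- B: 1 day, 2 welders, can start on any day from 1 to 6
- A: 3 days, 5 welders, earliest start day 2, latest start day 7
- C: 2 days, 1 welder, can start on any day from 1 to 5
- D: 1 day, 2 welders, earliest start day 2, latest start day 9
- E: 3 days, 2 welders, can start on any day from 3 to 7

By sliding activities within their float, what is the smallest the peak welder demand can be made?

5

Early-start (B@1, A@2, C@1, D@2, E@3) gives peak 8: d1:3  d2:8  d3:7  d4:7  d5:2  d6:0  d7:0  d8:0  d9:0.
Shift C→5, D→5, E→5.
Schedule B@1, A@2, C@5, D@5, E@5: d1:2  d2:5  d3:5  d4:5  d5:5  d6:3  d7:2  d8:0  d9:0 — peak 5.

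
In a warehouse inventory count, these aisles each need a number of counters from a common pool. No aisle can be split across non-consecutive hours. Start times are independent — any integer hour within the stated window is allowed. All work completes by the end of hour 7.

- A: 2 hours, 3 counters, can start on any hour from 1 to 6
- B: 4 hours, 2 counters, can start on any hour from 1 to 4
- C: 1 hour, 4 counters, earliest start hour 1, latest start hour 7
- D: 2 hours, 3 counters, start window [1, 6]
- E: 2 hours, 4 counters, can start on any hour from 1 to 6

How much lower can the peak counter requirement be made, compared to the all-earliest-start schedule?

Early-start peak: h1:16  h2:12  h3:2  h4:2  h5:0  h6:0  h7:0 ⇒ 16.
Leveled (A@1, B@1, C@5, D@3, E@6): h1:5  h2:5  h3:5  h4:5  h5:4  h6:4  h7:4 ⇒ 5.
Reduction 16 − 5 = 11.

11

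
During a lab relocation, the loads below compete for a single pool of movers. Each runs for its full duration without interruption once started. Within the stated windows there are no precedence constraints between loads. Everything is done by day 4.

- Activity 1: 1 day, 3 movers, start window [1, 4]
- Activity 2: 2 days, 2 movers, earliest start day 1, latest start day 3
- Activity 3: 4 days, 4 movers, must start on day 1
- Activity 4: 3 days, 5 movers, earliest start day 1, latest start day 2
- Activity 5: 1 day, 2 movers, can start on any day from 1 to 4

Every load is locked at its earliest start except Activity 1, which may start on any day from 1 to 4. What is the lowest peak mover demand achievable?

13

Activity 1@1: d1:16  d2:11  d3:9  d4:4 → peak 16
Activity 1@2: d1:13  d2:14  d3:9  d4:4 → peak 14
Activity 1@3: d1:13  d2:11  d3:12  d4:4 → peak 13
Activity 1@4: d1:13  d2:11  d3:9  d4:7 → peak 13
Best is Activity 1@3, peak 13.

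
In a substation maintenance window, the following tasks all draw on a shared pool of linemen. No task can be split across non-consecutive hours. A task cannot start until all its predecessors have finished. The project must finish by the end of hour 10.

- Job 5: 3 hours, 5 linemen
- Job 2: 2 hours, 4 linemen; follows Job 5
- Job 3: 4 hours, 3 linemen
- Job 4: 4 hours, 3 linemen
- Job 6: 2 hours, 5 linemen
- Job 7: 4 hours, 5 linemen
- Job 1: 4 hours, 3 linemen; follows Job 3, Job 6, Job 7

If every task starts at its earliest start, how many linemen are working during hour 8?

3

At early start, hour 8 has: Job 1.
Demand: 3 = 3.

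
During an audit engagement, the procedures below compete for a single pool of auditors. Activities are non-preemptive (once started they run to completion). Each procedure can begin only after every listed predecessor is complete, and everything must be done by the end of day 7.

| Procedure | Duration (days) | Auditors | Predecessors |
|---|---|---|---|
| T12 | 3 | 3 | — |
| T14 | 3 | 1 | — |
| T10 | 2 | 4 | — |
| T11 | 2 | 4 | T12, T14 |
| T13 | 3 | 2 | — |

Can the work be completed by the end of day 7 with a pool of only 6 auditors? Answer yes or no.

Schedule T12@1, T14@1, T10@4, T11@6, T13@1: d1:6  d2:6  d3:6  d4:4  d5:4  d6:4  d7:4 — peak 6 ≤ 6.

yes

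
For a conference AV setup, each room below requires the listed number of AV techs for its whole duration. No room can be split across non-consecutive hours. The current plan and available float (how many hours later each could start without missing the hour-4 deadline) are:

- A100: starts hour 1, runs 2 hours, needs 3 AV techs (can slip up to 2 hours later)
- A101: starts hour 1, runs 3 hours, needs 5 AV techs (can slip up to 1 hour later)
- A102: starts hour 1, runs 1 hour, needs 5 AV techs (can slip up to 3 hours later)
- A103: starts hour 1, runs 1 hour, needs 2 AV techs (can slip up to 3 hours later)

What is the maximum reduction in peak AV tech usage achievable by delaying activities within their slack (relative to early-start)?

7

Early-start peak: h1:15  h2:8  h3:5  h4:0 ⇒ 15.
Leveled (A100@1, A101@1, A102@4, A103@3): h1:8  h2:8  h3:7  h4:5 ⇒ 8.
Reduction 15 − 8 = 7.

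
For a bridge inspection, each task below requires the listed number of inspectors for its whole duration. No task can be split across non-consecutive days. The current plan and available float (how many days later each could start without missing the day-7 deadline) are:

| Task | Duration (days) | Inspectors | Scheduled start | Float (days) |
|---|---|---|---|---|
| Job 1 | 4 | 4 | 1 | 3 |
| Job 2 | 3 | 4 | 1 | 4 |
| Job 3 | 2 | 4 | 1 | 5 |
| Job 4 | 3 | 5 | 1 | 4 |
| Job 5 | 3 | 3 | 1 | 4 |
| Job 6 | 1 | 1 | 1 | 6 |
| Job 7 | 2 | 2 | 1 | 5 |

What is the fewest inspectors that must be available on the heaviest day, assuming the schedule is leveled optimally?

Early-start (Job 1@1, Job 2@1, Job 3@1, Job 4@1, Job 5@1, Job 6@1, Job 7@1) gives peak 23: d1:23  d2:22  d3:16  d4:4  d5:0  d6:0  d7:0.
Shift Job 3→4, Job 4→5, Job 6→4, Job 7→4.
Schedule Job 1@1, Job 2@1, Job 3@4, Job 4@5, Job 5@1, Job 6@4, Job 7@4: d1:11  d2:11  d3:11  d4:11  d5:11  d6:5  d7:5 — peak 11.

11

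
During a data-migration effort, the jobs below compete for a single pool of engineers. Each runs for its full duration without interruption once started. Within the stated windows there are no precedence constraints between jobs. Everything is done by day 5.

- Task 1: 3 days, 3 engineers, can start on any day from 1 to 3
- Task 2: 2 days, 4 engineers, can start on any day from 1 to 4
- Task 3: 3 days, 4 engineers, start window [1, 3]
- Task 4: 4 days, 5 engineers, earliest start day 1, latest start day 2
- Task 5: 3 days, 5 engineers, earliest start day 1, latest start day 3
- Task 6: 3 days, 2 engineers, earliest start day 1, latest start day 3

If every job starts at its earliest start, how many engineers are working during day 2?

At early start, day 2 has: Task 1, Task 2, Task 3, Task 4, Task 5, Task 6.
Demand: 3 + 4 + 4 + 5 + 5 + 2 = 23.

23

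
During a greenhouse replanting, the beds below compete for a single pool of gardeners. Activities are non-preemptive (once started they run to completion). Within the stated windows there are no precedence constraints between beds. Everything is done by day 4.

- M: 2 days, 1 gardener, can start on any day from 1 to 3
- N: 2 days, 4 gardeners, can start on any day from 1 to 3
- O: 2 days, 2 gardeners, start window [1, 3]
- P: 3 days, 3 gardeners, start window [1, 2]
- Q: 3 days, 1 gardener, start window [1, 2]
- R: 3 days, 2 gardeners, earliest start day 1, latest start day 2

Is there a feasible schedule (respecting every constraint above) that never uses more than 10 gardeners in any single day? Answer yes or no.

Schedule M@1, N@3, O@1, P@1, Q@1, R@1: d1:9  d2:9  d3:10  d4:4 — peak 10 ≤ 10.

yes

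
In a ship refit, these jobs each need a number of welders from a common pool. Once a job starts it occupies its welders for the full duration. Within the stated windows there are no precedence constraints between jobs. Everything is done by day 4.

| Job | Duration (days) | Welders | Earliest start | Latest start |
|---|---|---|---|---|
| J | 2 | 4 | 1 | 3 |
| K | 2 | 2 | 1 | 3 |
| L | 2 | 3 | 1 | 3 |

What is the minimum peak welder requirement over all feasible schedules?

5

Early-start (J@1, K@1, L@1) gives peak 9: d1:9  d2:9  d3:0  d4:0.
Shift K→3, L→3.
Schedule J@1, K@3, L@3: d1:4  d2:4  d3:5  d4:5 — peak 5.
Total welder-days = 18 over 4 days ⇒ peak ≥ ⌈18/4⌉ = 5, so 5 is optimal.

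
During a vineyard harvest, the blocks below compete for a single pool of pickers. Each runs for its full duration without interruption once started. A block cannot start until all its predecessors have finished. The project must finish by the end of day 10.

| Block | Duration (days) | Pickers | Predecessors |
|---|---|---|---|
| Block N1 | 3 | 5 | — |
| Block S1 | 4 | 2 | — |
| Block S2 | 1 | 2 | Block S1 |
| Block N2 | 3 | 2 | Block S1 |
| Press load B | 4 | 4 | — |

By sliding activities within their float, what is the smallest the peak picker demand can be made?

6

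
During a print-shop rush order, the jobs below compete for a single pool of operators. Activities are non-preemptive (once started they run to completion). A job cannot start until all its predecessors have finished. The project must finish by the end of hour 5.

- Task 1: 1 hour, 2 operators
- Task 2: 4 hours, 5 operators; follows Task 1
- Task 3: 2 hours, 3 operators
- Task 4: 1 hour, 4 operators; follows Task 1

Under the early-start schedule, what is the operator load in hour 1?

5

At early start, hour 1 has: Task 1, Task 3.
Demand: 2 + 3 = 5.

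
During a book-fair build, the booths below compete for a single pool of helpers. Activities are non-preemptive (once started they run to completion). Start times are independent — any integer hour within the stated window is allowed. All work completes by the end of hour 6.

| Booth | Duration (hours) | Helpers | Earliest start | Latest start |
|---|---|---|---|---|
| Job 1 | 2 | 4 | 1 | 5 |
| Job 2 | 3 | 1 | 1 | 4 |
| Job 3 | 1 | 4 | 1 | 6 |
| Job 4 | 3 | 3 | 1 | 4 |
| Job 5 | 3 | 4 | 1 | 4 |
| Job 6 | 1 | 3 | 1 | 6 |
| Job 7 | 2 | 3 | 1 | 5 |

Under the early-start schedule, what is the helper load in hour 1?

22

At early start, hour 1 has: Job 1, Job 2, Job 3, Job 4, Job 5, Job 6, Job 7.
Demand: 4 + 1 + 4 + 3 + 4 + 3 + 3 = 22.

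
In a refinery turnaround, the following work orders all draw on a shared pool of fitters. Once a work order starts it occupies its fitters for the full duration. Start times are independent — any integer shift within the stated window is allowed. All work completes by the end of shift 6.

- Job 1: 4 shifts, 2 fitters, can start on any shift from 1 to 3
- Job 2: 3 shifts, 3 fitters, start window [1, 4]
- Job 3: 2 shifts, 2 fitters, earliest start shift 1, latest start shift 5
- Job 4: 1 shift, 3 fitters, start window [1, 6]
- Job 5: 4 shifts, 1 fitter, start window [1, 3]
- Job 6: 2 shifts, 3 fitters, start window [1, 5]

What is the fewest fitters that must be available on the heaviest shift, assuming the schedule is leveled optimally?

Early-start (Job 1@1, Job 2@1, Job 3@1, Job 4@1, Job 5@1, Job 6@1) gives peak 14: s1:14  s2:11  s3:6  s4:3  s5:0  s6:0.
Shift Job 3→4, Job 4→6, Job 6→5.
Schedule Job 1@1, Job 2@1, Job 3@4, Job 4@6, Job 5@1, Job 6@5: s1:6  s2:6  s3:6  s4:5  s5:5  s6:6 — peak 6.
Total fitter-shifts = 34 over 6 shifts ⇒ peak ≥ ⌈34/6⌉ = 6, so 6 is optimal.

6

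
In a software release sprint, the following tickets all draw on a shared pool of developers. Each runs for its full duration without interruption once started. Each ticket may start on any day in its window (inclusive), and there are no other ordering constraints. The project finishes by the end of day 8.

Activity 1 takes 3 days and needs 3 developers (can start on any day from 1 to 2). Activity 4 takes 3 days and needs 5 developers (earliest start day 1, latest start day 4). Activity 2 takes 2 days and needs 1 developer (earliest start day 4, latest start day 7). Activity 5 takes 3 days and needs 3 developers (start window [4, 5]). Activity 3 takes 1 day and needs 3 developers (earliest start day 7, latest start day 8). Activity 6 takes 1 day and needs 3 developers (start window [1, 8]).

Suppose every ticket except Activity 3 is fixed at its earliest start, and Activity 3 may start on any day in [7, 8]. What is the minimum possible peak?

Activity 3@7: d1:11  d2:8  d3:8  d4:4  d5:4  d6:3  d7:3  d8:0 → peak 11
Activity 3@8: d1:11  d2:8  d3:8  d4:4  d5:4  d6:3  d7:0  d8:3 → peak 11
Best is Activity 3@7, peak 11.

11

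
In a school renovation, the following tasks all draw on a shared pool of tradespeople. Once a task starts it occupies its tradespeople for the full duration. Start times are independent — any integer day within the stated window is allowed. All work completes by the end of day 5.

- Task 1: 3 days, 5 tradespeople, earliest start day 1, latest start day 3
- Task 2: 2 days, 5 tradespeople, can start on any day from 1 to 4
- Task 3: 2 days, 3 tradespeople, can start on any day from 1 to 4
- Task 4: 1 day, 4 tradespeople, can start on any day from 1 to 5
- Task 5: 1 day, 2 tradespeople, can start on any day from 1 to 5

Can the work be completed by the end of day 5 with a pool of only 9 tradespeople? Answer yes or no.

yes

Schedule Task 1@1, Task 2@4, Task 3@1, Task 4@3, Task 5@4: d1:8  d2:8  d3:9  d4:7  d5:5 — peak 9 ≤ 9.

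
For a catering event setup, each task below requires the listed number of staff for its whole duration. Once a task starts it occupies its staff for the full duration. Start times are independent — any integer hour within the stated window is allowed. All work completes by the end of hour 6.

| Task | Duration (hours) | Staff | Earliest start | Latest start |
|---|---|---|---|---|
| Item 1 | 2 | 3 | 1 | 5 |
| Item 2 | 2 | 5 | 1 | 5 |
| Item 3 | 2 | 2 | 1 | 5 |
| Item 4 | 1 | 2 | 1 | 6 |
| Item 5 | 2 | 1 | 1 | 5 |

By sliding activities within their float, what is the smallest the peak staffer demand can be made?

5

Early-start (Item 1@1, Item 2@1, Item 3@1, Item 4@1, Item 5@1) gives peak 13: h1:13  h2:11  h3:0  h4:0  h5:0  h6:0.
Shift Item 2→3, Item 4→5, Item 5→5.
Schedule Item 1@1, Item 2@3, Item 3@1, Item 4@5, Item 5@5: h1:5  h2:5  h3:5  h4:5  h5:3  h6:1 — peak 5.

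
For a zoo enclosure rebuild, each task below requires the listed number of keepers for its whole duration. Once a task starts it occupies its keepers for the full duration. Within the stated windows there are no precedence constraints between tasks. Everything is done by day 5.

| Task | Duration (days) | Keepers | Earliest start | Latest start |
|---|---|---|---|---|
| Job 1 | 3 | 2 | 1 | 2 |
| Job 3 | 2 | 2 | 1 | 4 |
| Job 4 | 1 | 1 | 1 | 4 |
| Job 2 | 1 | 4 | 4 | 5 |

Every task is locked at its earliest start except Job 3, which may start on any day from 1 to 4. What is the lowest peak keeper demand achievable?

4

Job 3@1: d1:5  d2:4  d3:2  d4:4  d5:0 → peak 5
Job 3@2: d1:3  d2:4  d3:4  d4:4  d5:0 → peak 4
Job 3@3: d1:3  d2:2  d3:4  d4:6  d5:0 → peak 6
Job 3@4: d1:3  d2:2  d3:2  d4:6  d5:2 → peak 6
Best is Job 3@2, peak 4.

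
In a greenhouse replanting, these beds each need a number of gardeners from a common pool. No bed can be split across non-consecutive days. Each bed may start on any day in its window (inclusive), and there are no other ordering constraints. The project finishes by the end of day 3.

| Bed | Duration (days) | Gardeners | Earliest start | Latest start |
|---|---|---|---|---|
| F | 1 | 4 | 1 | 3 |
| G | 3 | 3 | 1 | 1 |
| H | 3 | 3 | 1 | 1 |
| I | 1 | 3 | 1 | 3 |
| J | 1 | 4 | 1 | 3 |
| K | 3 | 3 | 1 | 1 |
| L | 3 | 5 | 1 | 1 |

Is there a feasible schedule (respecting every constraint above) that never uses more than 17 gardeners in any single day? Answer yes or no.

no

Total gardener-days = 53; over 3 days the average is 53/3 > 17, so some day must exceed 17.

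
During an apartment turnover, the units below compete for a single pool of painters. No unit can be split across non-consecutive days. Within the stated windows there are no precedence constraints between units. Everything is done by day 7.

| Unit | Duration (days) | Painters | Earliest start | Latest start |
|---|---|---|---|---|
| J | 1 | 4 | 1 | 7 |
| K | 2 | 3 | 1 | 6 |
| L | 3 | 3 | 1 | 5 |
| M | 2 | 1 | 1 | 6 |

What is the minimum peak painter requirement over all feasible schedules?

4

Early-start (J@1, K@1, L@1, M@1) gives peak 11: d1:11  d2:7  d3:3  d4:0  d5:0  d6:0  d7:0.
Shift K→2, L→4, M→2.
Schedule J@1, K@2, L@4, M@2: d1:4  d2:4  d3:4  d4:3  d5:3  d6:3  d7:0 — peak 4.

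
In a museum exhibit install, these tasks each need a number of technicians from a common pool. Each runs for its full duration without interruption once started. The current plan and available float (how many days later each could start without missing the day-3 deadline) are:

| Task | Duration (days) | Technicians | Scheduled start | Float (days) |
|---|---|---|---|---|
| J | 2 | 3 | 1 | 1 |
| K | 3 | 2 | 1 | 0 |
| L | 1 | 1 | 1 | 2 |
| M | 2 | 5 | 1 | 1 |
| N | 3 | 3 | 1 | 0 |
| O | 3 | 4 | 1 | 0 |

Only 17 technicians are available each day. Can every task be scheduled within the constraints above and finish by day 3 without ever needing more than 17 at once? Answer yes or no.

yes

Schedule J@1, K@1, L@1, M@2, N@1, O@1: d1:13  d2:17  d3:14 — peak 17 ≤ 17.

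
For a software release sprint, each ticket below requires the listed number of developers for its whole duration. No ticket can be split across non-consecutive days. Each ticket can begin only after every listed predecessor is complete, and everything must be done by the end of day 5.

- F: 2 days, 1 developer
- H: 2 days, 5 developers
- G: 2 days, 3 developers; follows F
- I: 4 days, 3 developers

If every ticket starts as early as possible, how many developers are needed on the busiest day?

9

Early-start schedule: F@1, H@1, G@3, I@1.
Load per day: day 1: 9, day 2: 9, day 3: 6, day 4: 6, day 5: 0.
Peak is 9.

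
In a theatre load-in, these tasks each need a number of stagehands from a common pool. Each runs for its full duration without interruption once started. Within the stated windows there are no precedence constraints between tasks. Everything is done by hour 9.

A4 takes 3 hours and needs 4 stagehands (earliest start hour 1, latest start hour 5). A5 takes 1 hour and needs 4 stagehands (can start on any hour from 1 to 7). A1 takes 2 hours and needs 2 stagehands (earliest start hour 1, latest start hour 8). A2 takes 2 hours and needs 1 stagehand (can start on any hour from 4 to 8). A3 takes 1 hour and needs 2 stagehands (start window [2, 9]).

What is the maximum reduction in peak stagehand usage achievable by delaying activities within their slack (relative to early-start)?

6

Early-start peak: h1:10  h2:8  h3:4  h4:1  h5:1  h6:0  h7:0  h8:0  h9:0 ⇒ 10.
Leveled (A4@1, A5@4, A1@5, A2@5, A3@7): h1:4  h2:4  h3:4  h4:4  h5:3  h6:3  h7:2  h8:0  h9:0 ⇒ 4.
Reduction 10 − 4 = 6.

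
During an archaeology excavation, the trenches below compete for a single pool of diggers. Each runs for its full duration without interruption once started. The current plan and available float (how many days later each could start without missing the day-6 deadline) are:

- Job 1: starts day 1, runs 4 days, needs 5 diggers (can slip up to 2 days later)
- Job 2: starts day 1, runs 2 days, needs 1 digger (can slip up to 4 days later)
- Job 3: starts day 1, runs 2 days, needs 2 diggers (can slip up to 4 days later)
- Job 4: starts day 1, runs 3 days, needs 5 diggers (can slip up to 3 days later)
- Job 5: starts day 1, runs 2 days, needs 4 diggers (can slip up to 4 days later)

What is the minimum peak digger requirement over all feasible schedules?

10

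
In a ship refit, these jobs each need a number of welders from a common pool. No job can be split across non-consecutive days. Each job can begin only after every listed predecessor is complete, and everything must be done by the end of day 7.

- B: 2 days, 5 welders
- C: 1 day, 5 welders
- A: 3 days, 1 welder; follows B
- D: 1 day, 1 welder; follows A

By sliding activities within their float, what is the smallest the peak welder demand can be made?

5

Early-start (B@1, C@1, A@3, D@6) gives peak 10: d1:10  d2:5  d3:1  d4:1  d5:1  d6:1  d7:0.
Shift C→3, A→4, D→7.
Schedule B@1, C@3, A@4, D@7: d1:5  d2:5  d3:5  d4:1  d5:1  d6:1  d7:1 — peak 5.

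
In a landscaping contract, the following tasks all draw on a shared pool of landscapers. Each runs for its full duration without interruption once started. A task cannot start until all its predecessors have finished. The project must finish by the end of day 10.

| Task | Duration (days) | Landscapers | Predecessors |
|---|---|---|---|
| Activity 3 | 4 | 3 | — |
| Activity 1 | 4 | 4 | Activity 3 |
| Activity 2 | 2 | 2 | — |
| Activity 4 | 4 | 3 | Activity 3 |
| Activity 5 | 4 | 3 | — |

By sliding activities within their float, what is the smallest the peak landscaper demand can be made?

Early-start (Activity 3@1, Activity 1@5, Activity 2@1, Activity 4@5, Activity 5@1) gives peak 8: d1:8  d2:8  d3:6  d4:6  d5:7  d6:7  d7:7  d8:7  d9:0  d10:0.
Shift Activity 4→7, Activity 5→3.
Schedule Activity 3@1, Activity 1@5, Activity 2@1, Activity 4@7, Activity 5@3: d1:5  d2:5  d3:6  d4:6  d5:7  d6:7  d7:7  d8:7  d9:3  d10:3 — peak 7.

7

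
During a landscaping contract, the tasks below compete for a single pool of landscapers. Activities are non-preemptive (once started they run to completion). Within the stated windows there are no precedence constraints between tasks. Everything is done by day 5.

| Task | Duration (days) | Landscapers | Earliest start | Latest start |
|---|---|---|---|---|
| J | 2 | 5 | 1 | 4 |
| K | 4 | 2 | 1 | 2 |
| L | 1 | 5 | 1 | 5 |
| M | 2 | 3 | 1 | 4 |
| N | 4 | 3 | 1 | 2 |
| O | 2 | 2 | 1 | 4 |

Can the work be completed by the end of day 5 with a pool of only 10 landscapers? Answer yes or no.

yes

Schedule J@1, K@1, L@3, M@4, N@1, O@4: d1:10  d2:10  d3:10  d4:10  d5:5 — peak 10 ≤ 10.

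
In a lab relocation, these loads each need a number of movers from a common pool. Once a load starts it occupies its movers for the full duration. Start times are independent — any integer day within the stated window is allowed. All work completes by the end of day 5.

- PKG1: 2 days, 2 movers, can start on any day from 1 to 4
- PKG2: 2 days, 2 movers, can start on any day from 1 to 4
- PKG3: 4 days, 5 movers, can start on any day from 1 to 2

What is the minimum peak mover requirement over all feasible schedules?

7

Early-start (PKG1@1, PKG2@1, PKG3@1) gives peak 9: d1:9  d2:9  d3:5  d4:5  d5:0.
Shift PKG2→3.
Schedule PKG1@1, PKG2@3, PKG3@1: d1:7  d2:7  d3:7  d4:7  d5:0 — peak 7.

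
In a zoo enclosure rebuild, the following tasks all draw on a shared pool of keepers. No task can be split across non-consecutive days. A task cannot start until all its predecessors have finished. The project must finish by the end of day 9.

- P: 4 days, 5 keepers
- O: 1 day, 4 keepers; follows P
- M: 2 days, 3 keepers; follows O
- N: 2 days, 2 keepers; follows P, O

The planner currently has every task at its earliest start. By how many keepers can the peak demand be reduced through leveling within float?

Early-start peak: d1:5  d2:5  d3:5  d4:5  d5:4  d6:5  d7:5  d8:0  d9:0 ⇒ 5.
Leveled (P@1, O@5, M@6, N@6): d1:5  d2:5  d3:5  d4:5  d5:4  d6:5  d7:5  d8:0  d9:0 ⇒ 5.
Reduction 5 − 5 = 0.

0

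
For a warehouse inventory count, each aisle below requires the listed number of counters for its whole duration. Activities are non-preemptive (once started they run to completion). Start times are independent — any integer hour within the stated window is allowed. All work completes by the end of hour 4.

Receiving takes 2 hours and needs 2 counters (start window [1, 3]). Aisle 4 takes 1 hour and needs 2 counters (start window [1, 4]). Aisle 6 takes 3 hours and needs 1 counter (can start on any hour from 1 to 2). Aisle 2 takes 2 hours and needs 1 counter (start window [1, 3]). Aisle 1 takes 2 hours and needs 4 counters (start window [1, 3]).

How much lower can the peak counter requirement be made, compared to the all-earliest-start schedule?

Early-start peak: h1:10  h2:8  h3:1  h4:0 ⇒ 10.
Leveled (Receiving@1, Aisle 4@1, Aisle 6@2, Aisle 2@1, Aisle 1@3): h1:5  h2:4  h3:5  h4:5 ⇒ 5.
Reduction 10 − 5 = 5.

5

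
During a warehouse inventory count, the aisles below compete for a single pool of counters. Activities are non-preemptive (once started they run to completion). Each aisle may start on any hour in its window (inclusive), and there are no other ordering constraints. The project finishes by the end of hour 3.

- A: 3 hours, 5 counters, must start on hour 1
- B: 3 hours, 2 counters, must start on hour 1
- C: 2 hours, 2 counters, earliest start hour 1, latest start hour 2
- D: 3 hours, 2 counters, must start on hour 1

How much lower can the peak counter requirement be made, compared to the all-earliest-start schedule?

Early-start peak: h1:11  h2:11  h3:9 ⇒ 11.
Leveled (A@1, B@1, C@1, D@1): h1:11  h2:11  h3:9 ⇒ 11.
Reduction 11 − 11 = 0.

0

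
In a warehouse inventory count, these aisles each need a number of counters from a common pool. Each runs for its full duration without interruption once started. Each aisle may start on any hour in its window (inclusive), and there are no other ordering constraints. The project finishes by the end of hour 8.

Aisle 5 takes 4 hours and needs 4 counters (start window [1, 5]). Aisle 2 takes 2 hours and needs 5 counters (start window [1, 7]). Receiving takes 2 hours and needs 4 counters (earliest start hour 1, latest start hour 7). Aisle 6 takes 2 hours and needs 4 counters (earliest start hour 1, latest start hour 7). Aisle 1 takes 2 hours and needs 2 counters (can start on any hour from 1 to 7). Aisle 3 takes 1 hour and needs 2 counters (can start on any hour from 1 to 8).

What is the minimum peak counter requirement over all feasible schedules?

Early-start (Aisle 5@1, Aisle 2@1, Receiving@1, Aisle 6@1, Aisle 1@1, Aisle 3@1) gives peak 21: h1:21  h2:19  h3:4  h4:4  h5:0  h6:0  h7:0  h8:0.
Shift Aisle 2→5, Aisle 6→3, Aisle 1→5, Aisle 3→7.
Schedule Aisle 5@1, Aisle 2@5, Receiving@1, Aisle 6@3, Aisle 1@5, Aisle 3@7: h1:8  h2:8  h3:8  h4:8  h5:7  h6:7  h7:2  h8:0 — peak 8.

8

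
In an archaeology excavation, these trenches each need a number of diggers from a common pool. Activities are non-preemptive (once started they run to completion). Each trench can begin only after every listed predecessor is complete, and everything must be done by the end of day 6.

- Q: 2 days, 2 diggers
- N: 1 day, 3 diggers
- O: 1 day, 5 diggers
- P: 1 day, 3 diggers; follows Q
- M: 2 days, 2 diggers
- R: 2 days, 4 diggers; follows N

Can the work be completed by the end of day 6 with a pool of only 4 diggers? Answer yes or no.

no

Total digger-days = 27; over 6 days the average is 27/6 > 4, so some day must exceed 4.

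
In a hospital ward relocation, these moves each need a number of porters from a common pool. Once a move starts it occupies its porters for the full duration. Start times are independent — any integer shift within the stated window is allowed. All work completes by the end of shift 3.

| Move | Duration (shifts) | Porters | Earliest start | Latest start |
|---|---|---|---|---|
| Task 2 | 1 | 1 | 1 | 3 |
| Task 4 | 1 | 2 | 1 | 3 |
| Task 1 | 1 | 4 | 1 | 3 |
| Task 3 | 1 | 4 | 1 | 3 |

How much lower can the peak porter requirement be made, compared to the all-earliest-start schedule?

Early-start peak: s1:11  s2:0  s3:0 ⇒ 11.
Leveled (Task 2@1, Task 4@1, Task 1@2, Task 3@3): s1:3  s2:4  s3:4 ⇒ 4.
Reduction 11 − 4 = 7.

7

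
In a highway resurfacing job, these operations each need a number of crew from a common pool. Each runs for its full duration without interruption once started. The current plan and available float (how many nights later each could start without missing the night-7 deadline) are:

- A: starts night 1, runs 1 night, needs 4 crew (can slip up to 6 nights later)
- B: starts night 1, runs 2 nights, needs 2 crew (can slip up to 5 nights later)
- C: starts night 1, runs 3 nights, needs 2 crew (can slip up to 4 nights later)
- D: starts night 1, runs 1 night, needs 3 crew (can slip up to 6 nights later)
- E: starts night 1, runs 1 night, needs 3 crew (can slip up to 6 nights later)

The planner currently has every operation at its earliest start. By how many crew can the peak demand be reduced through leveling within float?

10

Early-start peak: n1:14  n2:4  n3:2  n4:0  n5:0  n6:0  n7:0 ⇒ 14.
Leveled (A@1, B@2, C@2, D@5, E@6): n1:4  n2:4  n3:4  n4:2  n5:3  n6:3  n7:0 ⇒ 4.
Reduction 14 − 4 = 10.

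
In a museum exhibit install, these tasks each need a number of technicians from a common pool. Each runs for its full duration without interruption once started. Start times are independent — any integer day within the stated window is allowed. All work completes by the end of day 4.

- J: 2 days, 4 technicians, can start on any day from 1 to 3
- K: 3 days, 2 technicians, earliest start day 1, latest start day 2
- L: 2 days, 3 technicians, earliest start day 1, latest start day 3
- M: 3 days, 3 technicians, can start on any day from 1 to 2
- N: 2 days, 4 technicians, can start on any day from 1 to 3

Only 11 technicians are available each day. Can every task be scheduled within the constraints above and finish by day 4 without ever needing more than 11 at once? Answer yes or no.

no

The minimum achievable peak is 12; 11 < 12, so no feasible schedule stays within the cap.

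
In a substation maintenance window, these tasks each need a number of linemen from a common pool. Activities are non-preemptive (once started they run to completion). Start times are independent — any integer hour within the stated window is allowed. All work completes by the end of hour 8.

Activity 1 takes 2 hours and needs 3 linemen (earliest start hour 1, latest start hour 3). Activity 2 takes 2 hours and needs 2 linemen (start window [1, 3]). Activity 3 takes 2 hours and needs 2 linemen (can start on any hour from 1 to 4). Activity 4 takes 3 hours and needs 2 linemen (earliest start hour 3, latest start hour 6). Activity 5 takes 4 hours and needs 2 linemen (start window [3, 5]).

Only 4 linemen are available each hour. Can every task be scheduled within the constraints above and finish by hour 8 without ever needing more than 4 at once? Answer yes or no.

yes

Schedule Activity 1@1, Activity 2@3, Activity 3@3, Activity 4@5, Activity 5@5: h1:3  h2:3  h3:4  h4:4  h5:4  h6:4  h7:4  h8:2 — peak 4 ≤ 4.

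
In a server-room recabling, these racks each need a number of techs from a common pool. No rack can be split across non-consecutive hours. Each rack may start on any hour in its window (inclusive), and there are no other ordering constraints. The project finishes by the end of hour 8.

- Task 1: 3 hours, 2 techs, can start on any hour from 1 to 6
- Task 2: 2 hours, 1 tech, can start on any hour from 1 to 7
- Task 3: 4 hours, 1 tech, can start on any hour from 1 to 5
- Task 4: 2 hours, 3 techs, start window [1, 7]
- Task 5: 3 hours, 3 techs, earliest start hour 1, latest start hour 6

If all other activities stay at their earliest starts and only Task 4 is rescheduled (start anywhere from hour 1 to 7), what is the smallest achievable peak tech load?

Task 4@1: h1:10  h2:10  h3:6  h4:1  h5:0  h6:0  h7:0  h8:0 → peak 10
Task 4@2: h1:7  h2:10  h3:9  h4:1  h5:0  h6:0  h7:0  h8:0 → peak 10
Task 4@3: h1:7  h2:7  h3:9  h4:4  h5:0  h6:0  h7:0  h8:0 → peak 9
Task 4@4: h1:7  h2:7  h3:6  h4:4  h5:3  h6:0  h7:0  h8:0 → peak 7
Task 4@5: h1:7  h2:7  h3:6  h4:1  h5:3  h6:3  h7:0  h8:0 → peak 7
Task 4@6: h1:7  h2:7  h3:6  h4:1  h5:0  h6:3  h7:3  h8:0 → peak 7
Task 4@7: h1:7  h2:7  h3:6  h4:1  h5:0  h6:0  h7:3  h8:3 → peak 7
Best is Task 4@4, peak 7.

7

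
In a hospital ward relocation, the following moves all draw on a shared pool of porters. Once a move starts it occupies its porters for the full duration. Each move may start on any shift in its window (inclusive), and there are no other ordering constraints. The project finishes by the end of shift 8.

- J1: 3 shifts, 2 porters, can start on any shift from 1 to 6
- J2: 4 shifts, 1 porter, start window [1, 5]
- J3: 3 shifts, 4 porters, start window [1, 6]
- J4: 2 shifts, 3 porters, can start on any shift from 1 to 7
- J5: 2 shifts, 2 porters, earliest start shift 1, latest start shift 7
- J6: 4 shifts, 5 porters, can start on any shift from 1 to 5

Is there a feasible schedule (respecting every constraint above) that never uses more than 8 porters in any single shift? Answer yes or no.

Schedule J1@1, J2@1, J3@1, J4@4, J5@6, J6@5: s1:7  s2:7  s3:7  s4:4  s5:8  s6:7  s7:7  s8:5 — peak 8 ≤ 8.

yes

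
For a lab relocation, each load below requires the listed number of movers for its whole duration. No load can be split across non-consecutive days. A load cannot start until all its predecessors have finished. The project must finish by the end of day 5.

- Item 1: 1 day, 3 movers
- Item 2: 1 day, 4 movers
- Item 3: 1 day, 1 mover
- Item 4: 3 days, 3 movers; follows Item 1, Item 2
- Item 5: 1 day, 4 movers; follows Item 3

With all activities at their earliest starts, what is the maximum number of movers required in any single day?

8

Early-start schedule: Item 1@1, Item 2@1, Item 3@1, Item 4@2, Item 5@2.
Load per day: day 1: 8, day 2: 7, day 3: 3, day 4: 3, day 5: 0.
Peak is 8.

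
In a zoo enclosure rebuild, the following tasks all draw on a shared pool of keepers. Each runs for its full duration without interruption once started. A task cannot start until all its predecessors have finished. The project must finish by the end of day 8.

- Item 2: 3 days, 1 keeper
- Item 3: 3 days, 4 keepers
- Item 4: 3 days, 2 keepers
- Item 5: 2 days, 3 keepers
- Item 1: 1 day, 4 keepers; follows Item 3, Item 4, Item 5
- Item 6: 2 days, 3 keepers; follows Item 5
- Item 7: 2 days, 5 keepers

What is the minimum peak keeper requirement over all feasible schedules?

7

Early-start (Item 2@1, Item 3@1, Item 4@1, Item 5@1, Item 1@4, Item 6@3, Item 7@1) gives peak 15: d1:15  d2:15  d3:10  d4:7  d5:0  d6:0  d7:0  d8:0.
Shift Item 3→3, Item 1→6, Item 6→4, Item 7→7.
Schedule Item 2@1, Item 3@3, Item 4@1, Item 5@1, Item 1@6, Item 6@4, Item 7@7: d1:6  d2:6  d3:7  d4:7  d5:7  d6:4  d7:5  d8:5 — peak 7.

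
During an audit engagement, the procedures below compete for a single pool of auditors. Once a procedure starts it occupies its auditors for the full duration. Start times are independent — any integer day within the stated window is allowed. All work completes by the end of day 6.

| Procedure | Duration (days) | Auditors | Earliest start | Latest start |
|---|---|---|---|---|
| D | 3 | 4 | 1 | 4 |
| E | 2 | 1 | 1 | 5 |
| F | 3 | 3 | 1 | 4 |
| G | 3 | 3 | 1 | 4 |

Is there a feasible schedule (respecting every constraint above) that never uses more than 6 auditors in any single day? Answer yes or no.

Schedule D@1, E@1, F@4, G@4: d1:5  d2:5  d3:4  d4:6  d5:6  d6:6 — peak 6 ≤ 6.

yes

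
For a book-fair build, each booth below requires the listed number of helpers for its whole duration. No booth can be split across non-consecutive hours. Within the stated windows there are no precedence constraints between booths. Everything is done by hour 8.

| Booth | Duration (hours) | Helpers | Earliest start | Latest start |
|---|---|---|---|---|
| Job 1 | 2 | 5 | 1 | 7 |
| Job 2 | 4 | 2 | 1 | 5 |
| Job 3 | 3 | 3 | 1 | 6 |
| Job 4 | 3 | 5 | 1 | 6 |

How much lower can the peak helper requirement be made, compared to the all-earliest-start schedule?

Early-start peak: h1:15  h2:15  h3:10  h4:2  h5:0  h6:0  h7:0  h8:0 ⇒ 15.
Leveled (Job 1@1, Job 2@1, Job 3@3, Job 4@6): h1:7  h2:7  h3:5  h4:5  h5:3  h6:5  h7:5  h8:5 ⇒ 7.
Reduction 15 − 7 = 8.

8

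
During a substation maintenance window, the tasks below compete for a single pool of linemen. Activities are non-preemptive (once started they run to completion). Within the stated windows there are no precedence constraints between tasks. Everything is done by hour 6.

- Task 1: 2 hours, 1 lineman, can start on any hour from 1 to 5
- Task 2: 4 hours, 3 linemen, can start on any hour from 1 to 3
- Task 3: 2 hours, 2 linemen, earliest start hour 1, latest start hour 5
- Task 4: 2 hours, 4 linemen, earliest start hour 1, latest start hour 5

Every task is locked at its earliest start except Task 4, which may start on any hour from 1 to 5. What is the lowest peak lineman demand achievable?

6

Task 4@1: h1:10  h2:10  h3:3  h4:3  h5:0  h6:0 → peak 10
Task 4@2: h1:6  h2:10  h3:7  h4:3  h5:0  h6:0 → peak 10
Task 4@3: h1:6  h2:6  h3:7  h4:7  h5:0  h6:0 → peak 7
Task 4@4: h1:6  h2:6  h3:3  h4:7  h5:4  h6:0 → peak 7
Task 4@5: h1:6  h2:6  h3:3  h4:3  h5:4  h6:4 → peak 6
Best is Task 4@5, peak 6.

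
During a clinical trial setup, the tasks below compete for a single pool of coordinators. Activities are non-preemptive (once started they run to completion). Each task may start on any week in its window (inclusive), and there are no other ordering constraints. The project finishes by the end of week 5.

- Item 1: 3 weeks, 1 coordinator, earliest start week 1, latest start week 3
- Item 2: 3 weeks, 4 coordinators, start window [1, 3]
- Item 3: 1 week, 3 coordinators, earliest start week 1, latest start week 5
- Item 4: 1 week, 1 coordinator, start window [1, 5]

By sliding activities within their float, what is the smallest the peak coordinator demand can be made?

Early-start (Item 1@1, Item 2@1, Item 3@1, Item 4@1) gives peak 9: w1:9  w2:5  w3:5  w4:0  w5:0.
Shift Item 3→4, Item 4→4.
Schedule Item 1@1, Item 2@1, Item 3@4, Item 4@4: w1:5  w2:5  w3:5  w4:4  w5:0 — peak 5.

5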